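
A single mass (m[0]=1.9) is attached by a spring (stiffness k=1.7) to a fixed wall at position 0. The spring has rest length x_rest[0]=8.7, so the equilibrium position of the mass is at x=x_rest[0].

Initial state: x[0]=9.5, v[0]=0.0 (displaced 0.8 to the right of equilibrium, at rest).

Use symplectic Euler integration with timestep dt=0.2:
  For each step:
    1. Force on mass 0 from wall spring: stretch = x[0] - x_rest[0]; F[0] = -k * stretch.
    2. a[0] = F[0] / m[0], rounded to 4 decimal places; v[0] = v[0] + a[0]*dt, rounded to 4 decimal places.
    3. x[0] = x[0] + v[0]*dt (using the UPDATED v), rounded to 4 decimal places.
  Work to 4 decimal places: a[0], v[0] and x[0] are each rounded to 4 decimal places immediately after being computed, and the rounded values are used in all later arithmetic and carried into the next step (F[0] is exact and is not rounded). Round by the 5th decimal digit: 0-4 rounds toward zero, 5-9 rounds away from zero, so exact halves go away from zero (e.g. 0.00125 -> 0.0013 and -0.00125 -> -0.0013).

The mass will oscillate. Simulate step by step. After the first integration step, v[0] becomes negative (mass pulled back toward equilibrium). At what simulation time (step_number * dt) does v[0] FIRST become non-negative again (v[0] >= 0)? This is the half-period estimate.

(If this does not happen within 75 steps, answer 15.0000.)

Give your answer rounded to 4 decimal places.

Answer: 3.4000

Derivation:
Step 0: x=[9.5000] v=[0.0000]
Step 1: x=[9.4714] v=[-0.1432]
Step 2: x=[9.4152] v=[-0.2812]
Step 3: x=[9.3334] v=[-0.4092]
Step 4: x=[9.2289] v=[-0.5225]
Step 5: x=[9.1055] v=[-0.6171]
Step 6: x=[8.9676] v=[-0.6897]
Step 7: x=[8.8201] v=[-0.7376]
Step 8: x=[8.6683] v=[-0.7591]
Step 9: x=[8.5176] v=[-0.7534]
Step 10: x=[8.3734] v=[-0.7208]
Step 11: x=[8.2409] v=[-0.6624]
Step 12: x=[8.1249] v=[-0.5802]
Step 13: x=[8.0294] v=[-0.4773]
Step 14: x=[7.9579] v=[-0.3573]
Step 15: x=[7.9130] v=[-0.2245]
Step 16: x=[7.8963] v=[-0.0837]
Step 17: x=[7.9083] v=[0.0601]
First v>=0 after going negative at step 17, time=3.4000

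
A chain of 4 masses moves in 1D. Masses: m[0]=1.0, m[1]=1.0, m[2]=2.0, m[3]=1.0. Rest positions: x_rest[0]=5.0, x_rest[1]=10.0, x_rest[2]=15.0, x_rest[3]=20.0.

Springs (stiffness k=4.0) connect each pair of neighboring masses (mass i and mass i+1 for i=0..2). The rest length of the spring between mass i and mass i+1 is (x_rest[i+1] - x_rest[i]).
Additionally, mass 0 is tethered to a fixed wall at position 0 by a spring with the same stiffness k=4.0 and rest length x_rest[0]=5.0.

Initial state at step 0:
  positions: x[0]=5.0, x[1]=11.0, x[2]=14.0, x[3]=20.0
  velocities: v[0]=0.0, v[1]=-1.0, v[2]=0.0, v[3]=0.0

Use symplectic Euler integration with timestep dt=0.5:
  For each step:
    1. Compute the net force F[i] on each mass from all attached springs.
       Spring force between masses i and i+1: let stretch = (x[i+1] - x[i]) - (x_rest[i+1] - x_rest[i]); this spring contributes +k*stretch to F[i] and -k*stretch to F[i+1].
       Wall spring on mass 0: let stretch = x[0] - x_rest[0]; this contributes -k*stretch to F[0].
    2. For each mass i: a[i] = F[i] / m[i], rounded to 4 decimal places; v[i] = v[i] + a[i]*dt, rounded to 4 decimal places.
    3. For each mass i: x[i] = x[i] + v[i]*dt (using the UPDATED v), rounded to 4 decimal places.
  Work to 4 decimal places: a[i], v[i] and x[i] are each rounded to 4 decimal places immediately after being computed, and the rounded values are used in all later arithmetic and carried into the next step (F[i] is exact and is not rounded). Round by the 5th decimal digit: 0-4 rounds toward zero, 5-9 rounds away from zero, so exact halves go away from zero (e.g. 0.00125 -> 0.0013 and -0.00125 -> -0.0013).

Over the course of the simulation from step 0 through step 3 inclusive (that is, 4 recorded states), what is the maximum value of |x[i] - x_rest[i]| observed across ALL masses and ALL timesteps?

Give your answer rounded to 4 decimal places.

Step 0: x=[5.0000 11.0000 14.0000 20.0000] v=[0.0000 -1.0000 0.0000 0.0000]
Step 1: x=[6.0000 7.5000 15.5000 19.0000] v=[2.0000 -7.0000 3.0000 -2.0000]
Step 2: x=[2.5000 10.5000 14.7500 19.5000] v=[-7.0000 6.0000 -1.5000 1.0000]
Step 3: x=[4.5000 9.7500 14.2500 20.2500] v=[4.0000 -1.5000 -1.0000 1.5000]
Max displacement = 2.5000

Answer: 2.5000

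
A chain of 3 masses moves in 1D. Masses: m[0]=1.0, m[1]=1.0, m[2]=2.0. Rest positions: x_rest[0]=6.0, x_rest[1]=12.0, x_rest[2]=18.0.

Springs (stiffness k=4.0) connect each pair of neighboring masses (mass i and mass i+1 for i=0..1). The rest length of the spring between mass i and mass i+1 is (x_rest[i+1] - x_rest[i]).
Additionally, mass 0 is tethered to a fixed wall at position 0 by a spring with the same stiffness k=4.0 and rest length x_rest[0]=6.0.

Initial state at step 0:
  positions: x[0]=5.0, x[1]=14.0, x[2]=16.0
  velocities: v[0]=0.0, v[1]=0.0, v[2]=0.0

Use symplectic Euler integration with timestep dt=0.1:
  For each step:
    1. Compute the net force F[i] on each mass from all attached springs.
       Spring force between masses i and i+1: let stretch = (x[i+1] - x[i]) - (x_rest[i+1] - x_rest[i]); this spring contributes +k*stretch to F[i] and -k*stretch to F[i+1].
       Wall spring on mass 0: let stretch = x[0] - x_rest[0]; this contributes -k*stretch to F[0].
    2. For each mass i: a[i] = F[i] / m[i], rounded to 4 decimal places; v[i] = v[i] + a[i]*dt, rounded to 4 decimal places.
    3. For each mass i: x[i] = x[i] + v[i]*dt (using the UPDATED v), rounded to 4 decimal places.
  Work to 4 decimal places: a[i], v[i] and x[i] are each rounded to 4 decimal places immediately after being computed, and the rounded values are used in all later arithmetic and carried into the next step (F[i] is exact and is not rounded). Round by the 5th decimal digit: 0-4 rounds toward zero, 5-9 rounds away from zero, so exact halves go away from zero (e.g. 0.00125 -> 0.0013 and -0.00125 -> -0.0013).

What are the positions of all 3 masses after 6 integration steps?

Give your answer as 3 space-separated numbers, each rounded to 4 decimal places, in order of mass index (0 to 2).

Step 0: x=[5.0000 14.0000 16.0000] v=[0.0000 0.0000 0.0000]
Step 1: x=[5.1600 13.7200 16.0800] v=[1.6000 -2.8000 0.8000]
Step 2: x=[5.4560 13.1920 16.2328] v=[2.9600 -5.2800 1.5280]
Step 3: x=[5.8432 12.4762 16.4448] v=[3.8720 -7.1581 2.1198]
Step 4: x=[6.2620 11.6538 16.6974] v=[4.1879 -8.2239 2.5261]
Step 5: x=[6.6460 10.8175 16.9691] v=[3.8398 -8.3632 2.7174]
Step 6: x=[6.9310 10.0604 17.2378] v=[2.8500 -7.5712 2.6871]

Answer: 6.9310 10.0604 17.2378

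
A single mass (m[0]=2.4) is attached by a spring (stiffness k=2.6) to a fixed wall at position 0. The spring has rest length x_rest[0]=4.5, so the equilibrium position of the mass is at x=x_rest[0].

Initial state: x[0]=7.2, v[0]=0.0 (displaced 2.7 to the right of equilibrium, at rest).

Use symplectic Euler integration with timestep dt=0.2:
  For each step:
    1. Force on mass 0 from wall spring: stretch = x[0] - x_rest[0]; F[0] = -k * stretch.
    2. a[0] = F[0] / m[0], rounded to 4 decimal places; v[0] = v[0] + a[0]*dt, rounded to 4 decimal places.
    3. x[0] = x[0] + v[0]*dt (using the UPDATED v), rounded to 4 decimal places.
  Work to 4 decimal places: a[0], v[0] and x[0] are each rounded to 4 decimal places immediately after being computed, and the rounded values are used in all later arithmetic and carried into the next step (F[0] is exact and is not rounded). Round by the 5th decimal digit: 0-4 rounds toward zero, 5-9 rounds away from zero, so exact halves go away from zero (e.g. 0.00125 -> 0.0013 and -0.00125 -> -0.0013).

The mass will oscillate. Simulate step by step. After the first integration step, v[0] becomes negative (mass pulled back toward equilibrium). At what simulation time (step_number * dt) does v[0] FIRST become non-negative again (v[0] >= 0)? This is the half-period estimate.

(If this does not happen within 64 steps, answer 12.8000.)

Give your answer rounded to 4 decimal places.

Step 0: x=[7.2000] v=[0.0000]
Step 1: x=[7.0830] v=[-0.5850]
Step 2: x=[6.8541] v=[-1.1447]
Step 3: x=[6.5231] v=[-1.6548]
Step 4: x=[6.1045] v=[-2.0931]
Step 5: x=[5.6164] v=[-2.4407]
Step 6: x=[5.0799] v=[-2.6826]
Step 7: x=[4.5183] v=[-2.8082]
Step 8: x=[3.9559] v=[-2.8122]
Step 9: x=[3.4170] v=[-2.6943]
Step 10: x=[2.9251] v=[-2.4596]
Step 11: x=[2.5014] v=[-2.1184]
Step 12: x=[2.1643] v=[-1.6854]
Step 13: x=[1.9284] v=[-1.1793]
Step 14: x=[1.8040] v=[-0.6221]
Step 15: x=[1.7964] v=[-0.0380]
Step 16: x=[1.9060] v=[0.5478]
First v>=0 after going negative at step 16, time=3.2000

Answer: 3.2000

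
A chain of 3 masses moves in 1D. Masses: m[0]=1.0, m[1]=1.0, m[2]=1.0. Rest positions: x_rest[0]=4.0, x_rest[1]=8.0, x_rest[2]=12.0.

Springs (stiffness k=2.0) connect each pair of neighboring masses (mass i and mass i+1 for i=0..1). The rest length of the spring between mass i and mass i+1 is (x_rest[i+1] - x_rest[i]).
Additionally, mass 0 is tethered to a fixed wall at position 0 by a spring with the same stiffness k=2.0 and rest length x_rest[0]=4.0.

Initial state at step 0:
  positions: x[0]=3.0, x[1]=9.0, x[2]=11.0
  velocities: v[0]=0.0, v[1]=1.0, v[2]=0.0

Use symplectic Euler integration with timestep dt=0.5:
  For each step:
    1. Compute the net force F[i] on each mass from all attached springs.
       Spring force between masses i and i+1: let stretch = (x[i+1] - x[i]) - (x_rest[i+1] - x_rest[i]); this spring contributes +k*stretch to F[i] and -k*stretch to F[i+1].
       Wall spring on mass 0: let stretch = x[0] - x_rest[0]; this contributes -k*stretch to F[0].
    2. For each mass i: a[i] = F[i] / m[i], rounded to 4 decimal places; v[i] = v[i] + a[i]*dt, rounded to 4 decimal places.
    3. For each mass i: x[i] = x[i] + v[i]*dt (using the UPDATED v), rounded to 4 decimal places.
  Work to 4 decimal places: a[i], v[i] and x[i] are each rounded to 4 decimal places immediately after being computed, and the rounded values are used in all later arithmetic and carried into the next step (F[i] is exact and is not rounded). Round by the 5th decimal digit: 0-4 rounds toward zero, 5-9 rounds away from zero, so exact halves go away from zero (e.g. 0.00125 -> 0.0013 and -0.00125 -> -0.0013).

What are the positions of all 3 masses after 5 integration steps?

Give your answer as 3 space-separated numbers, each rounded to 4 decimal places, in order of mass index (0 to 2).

Answer: 3.7813 9.1250 12.5938

Derivation:
Step 0: x=[3.0000 9.0000 11.0000] v=[0.0000 1.0000 0.0000]
Step 1: x=[4.5000 7.5000 12.0000] v=[3.0000 -3.0000 2.0000]
Step 2: x=[5.2500 6.7500 12.7500] v=[1.5000 -1.5000 1.5000]
Step 3: x=[4.1250 8.2500 12.5000] v=[-2.2500 3.0000 -0.5000]
Step 4: x=[3.0000 9.8125 12.1250] v=[-2.2500 3.1250 -0.7500]
Step 5: x=[3.7813 9.1250 12.5938] v=[1.5625 -1.3750 0.9375]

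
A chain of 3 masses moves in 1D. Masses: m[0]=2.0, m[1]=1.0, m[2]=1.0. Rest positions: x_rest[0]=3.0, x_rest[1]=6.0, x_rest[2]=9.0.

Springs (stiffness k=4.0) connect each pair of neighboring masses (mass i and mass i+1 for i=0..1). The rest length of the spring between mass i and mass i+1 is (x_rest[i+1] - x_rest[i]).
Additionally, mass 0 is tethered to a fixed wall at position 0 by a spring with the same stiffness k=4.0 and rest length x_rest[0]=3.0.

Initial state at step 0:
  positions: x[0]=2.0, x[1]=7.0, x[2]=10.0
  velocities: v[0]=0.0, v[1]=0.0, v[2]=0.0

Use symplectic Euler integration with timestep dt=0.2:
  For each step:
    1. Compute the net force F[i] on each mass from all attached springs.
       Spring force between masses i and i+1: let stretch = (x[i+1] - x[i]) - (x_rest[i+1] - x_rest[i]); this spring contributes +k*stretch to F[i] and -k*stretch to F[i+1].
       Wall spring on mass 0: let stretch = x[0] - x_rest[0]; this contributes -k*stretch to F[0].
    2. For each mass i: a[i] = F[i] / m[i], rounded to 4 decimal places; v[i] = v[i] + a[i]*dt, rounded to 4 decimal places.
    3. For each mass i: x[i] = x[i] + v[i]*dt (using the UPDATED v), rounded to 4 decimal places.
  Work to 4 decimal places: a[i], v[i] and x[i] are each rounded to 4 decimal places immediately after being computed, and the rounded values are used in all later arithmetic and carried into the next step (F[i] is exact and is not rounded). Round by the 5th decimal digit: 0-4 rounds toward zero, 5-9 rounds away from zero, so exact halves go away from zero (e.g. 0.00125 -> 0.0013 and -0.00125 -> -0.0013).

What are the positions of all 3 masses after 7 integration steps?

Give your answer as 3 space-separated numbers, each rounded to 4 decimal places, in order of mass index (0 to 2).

Answer: 3.9871 6.3979 7.9348

Derivation:
Step 0: x=[2.0000 7.0000 10.0000] v=[0.0000 0.0000 0.0000]
Step 1: x=[2.2400 6.6800 10.0000] v=[1.2000 -1.6000 0.0000]
Step 2: x=[2.6560 6.1808 9.9488] v=[2.0800 -2.4960 -0.2560]
Step 3: x=[3.1415 5.7205 9.7747] v=[2.4275 -2.3014 -0.8704]
Step 4: x=[3.5820 5.4963 9.4319] v=[2.2025 -1.1212 -1.7138]
Step 5: x=[3.8891 5.5955 8.9394] v=[1.5354 0.4958 -2.4623]
Step 6: x=[4.0216 5.9567 8.3919] v=[0.6623 1.8058 -2.7374]
Step 7: x=[3.9871 6.3979 7.9348] v=[-0.1723 2.2059 -2.2856]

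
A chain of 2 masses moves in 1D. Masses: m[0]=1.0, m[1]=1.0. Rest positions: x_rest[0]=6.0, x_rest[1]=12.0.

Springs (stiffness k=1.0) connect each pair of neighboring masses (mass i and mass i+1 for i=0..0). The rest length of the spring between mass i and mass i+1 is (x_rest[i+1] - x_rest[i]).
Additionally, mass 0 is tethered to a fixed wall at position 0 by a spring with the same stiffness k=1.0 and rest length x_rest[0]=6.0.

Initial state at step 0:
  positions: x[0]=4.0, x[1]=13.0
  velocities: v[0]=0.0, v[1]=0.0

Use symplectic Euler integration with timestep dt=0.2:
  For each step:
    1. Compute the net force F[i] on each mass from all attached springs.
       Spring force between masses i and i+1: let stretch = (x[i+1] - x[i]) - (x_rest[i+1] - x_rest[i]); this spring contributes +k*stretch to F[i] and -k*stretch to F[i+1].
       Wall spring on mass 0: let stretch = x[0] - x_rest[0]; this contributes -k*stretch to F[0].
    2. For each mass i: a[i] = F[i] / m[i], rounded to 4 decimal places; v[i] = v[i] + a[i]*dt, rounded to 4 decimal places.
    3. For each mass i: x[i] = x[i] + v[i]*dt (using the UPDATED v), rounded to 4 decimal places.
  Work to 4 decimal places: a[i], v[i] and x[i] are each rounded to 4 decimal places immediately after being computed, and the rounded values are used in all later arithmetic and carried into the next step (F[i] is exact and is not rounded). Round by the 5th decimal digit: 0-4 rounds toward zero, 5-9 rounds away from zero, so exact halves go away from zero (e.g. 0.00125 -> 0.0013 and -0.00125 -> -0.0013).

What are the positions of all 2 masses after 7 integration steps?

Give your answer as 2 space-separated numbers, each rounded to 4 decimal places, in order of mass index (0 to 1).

Step 0: x=[4.0000 13.0000] v=[0.0000 0.0000]
Step 1: x=[4.2000 12.8800] v=[1.0000 -0.6000]
Step 2: x=[4.5792 12.6528] v=[1.8960 -1.1360]
Step 3: x=[5.0982 12.3427] v=[2.5949 -1.5507]
Step 4: x=[5.7030 11.9828] v=[3.0242 -1.7996]
Step 5: x=[6.3309 11.6117] v=[3.1396 -1.8556]
Step 6: x=[6.9168 11.2693] v=[2.9296 -1.7118]
Step 7: x=[7.4001 10.9928] v=[2.4167 -1.3823]

Answer: 7.4001 10.9928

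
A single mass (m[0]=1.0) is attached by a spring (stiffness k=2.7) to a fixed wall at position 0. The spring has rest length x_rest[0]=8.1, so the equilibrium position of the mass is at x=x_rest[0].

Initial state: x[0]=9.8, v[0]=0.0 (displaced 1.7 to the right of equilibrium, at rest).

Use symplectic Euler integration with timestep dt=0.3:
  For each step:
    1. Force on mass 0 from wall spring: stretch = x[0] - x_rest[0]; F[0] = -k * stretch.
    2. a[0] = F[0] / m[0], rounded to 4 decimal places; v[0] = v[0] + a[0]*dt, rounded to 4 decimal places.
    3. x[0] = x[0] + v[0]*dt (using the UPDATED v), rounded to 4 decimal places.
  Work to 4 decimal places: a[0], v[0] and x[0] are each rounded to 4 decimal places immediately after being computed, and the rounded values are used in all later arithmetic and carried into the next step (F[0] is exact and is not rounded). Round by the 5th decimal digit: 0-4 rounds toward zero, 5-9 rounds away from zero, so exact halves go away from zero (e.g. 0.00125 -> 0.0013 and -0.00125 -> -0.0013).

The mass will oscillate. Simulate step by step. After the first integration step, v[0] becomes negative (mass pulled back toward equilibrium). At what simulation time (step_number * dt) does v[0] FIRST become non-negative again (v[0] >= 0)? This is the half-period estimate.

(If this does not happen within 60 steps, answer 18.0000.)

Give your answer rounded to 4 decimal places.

Step 0: x=[9.8000] v=[0.0000]
Step 1: x=[9.3869] v=[-1.3770]
Step 2: x=[8.6611] v=[-2.4194]
Step 3: x=[7.7989] v=[-2.8739]
Step 4: x=[7.0099] v=[-2.6300]
Step 5: x=[6.4858] v=[-1.7470]
Step 6: x=[6.3540] v=[-0.4395]
Step 7: x=[6.6464] v=[0.9748]
First v>=0 after going negative at step 7, time=2.1000

Answer: 2.1000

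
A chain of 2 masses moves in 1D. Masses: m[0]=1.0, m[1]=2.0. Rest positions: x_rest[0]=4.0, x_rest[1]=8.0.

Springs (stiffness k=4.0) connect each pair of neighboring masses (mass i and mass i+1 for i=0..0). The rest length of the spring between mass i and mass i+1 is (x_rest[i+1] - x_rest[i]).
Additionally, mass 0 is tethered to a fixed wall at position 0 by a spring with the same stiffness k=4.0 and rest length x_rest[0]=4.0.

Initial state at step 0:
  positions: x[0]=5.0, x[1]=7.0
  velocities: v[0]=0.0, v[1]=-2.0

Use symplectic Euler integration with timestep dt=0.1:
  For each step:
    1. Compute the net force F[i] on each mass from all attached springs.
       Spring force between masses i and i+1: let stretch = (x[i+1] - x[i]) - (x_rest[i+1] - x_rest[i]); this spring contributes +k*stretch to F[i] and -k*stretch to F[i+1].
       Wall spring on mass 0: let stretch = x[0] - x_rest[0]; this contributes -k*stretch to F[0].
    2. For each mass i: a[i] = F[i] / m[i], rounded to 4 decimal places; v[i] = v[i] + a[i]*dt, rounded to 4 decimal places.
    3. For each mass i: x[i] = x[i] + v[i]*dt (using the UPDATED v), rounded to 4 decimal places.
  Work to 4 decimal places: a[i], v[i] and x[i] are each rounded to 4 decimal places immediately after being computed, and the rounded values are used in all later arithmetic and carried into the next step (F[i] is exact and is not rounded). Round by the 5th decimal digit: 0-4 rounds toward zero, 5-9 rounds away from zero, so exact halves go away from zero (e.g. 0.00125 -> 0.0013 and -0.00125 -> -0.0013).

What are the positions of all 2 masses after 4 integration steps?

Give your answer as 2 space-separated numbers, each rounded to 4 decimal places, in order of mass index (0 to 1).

Answer: 3.8857 6.5926

Derivation:
Step 0: x=[5.0000 7.0000] v=[0.0000 -2.0000]
Step 1: x=[4.8800 6.8400] v=[-1.2000 -1.6000]
Step 2: x=[4.6432 6.7208] v=[-2.3680 -1.1920]
Step 3: x=[4.3038 6.6401] v=[-3.3942 -0.8075]
Step 4: x=[3.8857 6.5926] v=[-4.1812 -0.4748]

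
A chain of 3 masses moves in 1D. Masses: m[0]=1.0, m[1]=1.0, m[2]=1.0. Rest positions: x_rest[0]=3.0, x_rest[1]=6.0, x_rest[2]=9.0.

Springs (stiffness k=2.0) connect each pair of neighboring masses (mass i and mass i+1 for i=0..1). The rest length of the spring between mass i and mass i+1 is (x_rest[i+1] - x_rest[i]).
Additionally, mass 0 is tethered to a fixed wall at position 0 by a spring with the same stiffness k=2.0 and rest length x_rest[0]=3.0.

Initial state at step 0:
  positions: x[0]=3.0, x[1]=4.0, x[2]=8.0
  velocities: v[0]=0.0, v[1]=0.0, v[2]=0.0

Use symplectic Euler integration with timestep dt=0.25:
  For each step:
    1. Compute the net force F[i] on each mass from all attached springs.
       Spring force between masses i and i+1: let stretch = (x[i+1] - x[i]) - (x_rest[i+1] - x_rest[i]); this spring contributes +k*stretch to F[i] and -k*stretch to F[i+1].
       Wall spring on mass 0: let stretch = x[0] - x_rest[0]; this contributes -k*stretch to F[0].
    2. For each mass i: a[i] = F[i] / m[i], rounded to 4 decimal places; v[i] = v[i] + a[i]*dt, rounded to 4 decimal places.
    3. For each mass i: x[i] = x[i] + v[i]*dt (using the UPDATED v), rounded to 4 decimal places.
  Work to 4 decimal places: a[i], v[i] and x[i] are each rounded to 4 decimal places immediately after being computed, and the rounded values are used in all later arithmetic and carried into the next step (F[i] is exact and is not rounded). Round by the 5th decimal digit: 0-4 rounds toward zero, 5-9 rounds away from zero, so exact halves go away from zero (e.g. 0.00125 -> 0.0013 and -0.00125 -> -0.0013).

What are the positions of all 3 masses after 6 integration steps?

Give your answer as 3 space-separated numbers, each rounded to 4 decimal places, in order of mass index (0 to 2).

Answer: 2.3780 5.8551 8.0347

Derivation:
Step 0: x=[3.0000 4.0000 8.0000] v=[0.0000 0.0000 0.0000]
Step 1: x=[2.7500 4.3750 7.8750] v=[-1.0000 1.5000 -0.5000]
Step 2: x=[2.3594 4.9844 7.6875] v=[-1.5625 2.4375 -0.7500]
Step 3: x=[2.0020 5.6036 7.5371] v=[-1.4297 2.4766 -0.6016]
Step 4: x=[1.8445 6.0143 7.5200] v=[-0.6299 1.6426 -0.0684]
Step 5: x=[1.9777 6.0920 7.6897] v=[0.5328 0.3106 0.6788]
Step 6: x=[2.3780 5.8551 8.0347] v=[1.6011 -0.9477 1.3800]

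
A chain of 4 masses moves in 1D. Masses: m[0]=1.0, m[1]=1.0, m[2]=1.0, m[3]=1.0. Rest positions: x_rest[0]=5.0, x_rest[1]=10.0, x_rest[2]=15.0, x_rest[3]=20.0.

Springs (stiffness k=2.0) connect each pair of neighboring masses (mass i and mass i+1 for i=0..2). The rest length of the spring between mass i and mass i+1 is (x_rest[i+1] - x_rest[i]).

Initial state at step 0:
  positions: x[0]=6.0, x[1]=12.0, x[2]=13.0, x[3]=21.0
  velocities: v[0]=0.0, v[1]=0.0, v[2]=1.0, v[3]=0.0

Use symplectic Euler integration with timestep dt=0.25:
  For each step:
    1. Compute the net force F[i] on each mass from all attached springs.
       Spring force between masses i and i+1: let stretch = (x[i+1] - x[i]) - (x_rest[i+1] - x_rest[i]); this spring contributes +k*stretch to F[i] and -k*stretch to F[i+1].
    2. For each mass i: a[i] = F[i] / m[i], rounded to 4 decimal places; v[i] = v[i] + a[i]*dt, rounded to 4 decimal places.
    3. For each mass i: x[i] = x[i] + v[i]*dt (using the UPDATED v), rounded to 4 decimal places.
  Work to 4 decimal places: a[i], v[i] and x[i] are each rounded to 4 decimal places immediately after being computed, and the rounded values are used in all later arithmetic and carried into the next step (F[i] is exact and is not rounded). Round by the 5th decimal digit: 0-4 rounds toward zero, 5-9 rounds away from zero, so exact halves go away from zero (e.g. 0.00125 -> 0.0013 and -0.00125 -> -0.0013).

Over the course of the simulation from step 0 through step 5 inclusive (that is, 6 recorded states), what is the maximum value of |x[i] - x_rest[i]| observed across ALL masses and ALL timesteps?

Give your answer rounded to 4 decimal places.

Answer: 3.0259

Derivation:
Step 0: x=[6.0000 12.0000 13.0000 21.0000] v=[0.0000 0.0000 1.0000 0.0000]
Step 1: x=[6.1250 11.3750 14.1250 20.6250] v=[0.5000 -2.5000 4.5000 -1.5000]
Step 2: x=[6.2813 10.4375 15.7188 20.0625] v=[0.6250 -3.7500 6.3750 -2.2500]
Step 3: x=[6.3321 9.6406 17.1954 19.5820] v=[0.2031 -3.1875 5.9062 -1.9219]
Step 4: x=[6.1714 9.3745 18.0259 19.4282] v=[-0.6427 -1.0644 3.3221 -0.6152]
Step 5: x=[5.7861 9.7895 17.9503 19.7241] v=[-1.5412 1.6598 -0.3025 1.1837]
Max displacement = 3.0259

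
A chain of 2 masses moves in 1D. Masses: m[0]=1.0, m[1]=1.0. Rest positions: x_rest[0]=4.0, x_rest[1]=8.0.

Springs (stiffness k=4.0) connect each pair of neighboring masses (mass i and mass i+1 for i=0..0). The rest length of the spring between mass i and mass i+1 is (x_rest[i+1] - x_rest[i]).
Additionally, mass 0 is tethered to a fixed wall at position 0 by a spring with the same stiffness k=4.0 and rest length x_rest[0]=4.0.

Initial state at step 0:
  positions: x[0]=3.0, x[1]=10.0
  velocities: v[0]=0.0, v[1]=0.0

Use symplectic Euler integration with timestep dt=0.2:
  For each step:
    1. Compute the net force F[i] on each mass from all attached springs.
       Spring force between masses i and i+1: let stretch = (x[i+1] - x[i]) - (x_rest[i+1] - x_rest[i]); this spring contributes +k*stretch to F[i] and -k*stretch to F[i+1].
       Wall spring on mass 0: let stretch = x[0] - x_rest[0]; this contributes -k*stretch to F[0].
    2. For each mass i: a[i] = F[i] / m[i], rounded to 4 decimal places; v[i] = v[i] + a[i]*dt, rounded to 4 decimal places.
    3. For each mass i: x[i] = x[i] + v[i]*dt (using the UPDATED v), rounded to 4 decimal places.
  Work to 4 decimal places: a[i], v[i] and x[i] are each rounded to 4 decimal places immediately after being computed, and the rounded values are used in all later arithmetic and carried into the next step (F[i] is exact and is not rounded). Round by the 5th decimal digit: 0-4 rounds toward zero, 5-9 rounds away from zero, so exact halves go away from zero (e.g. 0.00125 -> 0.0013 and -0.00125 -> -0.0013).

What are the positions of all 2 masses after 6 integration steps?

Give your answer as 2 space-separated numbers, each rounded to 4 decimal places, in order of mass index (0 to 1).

Answer: 4.6853 7.5205

Derivation:
Step 0: x=[3.0000 10.0000] v=[0.0000 0.0000]
Step 1: x=[3.6400 9.5200] v=[3.2000 -2.4000]
Step 2: x=[4.6384 8.7392] v=[4.9920 -3.9040]
Step 3: x=[5.5508 7.9423] v=[4.5619 -3.9846]
Step 4: x=[5.9577 7.4027] v=[2.0345 -2.6978]
Step 5: x=[5.6426 7.2719] v=[-1.5757 -0.6538]
Step 6: x=[4.6853 7.5205] v=[-4.7863 1.2428]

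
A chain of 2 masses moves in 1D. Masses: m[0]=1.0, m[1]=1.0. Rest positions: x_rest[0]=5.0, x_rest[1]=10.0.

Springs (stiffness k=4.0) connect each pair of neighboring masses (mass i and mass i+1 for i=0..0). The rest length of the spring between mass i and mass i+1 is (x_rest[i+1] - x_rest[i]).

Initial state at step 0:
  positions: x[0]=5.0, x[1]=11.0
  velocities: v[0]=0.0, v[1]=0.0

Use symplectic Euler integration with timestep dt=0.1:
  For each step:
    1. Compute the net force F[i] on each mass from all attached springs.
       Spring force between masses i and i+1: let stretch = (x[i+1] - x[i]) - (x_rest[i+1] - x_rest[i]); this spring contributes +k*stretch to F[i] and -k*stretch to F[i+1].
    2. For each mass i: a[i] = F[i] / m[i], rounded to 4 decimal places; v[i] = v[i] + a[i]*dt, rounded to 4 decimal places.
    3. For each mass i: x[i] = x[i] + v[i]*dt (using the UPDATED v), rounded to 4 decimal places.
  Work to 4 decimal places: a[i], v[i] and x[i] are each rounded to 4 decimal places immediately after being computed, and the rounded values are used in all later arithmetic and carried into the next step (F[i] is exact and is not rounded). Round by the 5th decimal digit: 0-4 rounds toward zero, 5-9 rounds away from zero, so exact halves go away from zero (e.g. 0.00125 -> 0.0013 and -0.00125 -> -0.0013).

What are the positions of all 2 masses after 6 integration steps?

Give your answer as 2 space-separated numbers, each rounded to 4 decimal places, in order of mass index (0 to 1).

Step 0: x=[5.0000 11.0000] v=[0.0000 0.0000]
Step 1: x=[5.0400 10.9600] v=[0.4000 -0.4000]
Step 2: x=[5.1168 10.8832] v=[0.7680 -0.7680]
Step 3: x=[5.2243 10.7757] v=[1.0746 -1.0746]
Step 4: x=[5.3538 10.6462] v=[1.2952 -1.2952]
Step 5: x=[5.4950 10.5050] v=[1.4122 -1.4122]
Step 6: x=[5.6366 10.3634] v=[1.4162 -1.4162]

Answer: 5.6366 10.3634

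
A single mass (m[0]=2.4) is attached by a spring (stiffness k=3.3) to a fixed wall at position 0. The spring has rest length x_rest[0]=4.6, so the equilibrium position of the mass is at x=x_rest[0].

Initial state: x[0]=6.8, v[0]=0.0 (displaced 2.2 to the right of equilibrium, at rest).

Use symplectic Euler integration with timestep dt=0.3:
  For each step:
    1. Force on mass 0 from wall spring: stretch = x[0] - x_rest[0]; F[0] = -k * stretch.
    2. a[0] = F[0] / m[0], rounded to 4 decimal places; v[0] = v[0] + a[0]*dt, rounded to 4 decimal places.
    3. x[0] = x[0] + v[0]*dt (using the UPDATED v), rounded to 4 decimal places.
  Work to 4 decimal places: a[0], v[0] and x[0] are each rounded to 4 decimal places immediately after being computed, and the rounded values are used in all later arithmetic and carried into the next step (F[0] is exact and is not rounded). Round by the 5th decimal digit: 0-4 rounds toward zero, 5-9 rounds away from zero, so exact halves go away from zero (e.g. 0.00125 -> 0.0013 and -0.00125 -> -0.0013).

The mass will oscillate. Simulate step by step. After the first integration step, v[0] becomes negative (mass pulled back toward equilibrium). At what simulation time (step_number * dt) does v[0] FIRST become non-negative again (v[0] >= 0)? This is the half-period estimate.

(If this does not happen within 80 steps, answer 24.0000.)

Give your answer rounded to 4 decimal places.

Step 0: x=[6.8000] v=[0.0000]
Step 1: x=[6.5278] v=[-0.9075]
Step 2: x=[6.0170] v=[-1.7027]
Step 3: x=[5.3308] v=[-2.2872]
Step 4: x=[4.5542] v=[-2.5887]
Step 5: x=[3.7833] v=[-2.5698]
Step 6: x=[3.1134] v=[-2.2329]
Step 7: x=[2.6275] v=[-1.6197]
Step 8: x=[2.3857] v=[-0.8060]
Step 9: x=[2.4179] v=[0.1074]
First v>=0 after going negative at step 9, time=2.7000

Answer: 2.7000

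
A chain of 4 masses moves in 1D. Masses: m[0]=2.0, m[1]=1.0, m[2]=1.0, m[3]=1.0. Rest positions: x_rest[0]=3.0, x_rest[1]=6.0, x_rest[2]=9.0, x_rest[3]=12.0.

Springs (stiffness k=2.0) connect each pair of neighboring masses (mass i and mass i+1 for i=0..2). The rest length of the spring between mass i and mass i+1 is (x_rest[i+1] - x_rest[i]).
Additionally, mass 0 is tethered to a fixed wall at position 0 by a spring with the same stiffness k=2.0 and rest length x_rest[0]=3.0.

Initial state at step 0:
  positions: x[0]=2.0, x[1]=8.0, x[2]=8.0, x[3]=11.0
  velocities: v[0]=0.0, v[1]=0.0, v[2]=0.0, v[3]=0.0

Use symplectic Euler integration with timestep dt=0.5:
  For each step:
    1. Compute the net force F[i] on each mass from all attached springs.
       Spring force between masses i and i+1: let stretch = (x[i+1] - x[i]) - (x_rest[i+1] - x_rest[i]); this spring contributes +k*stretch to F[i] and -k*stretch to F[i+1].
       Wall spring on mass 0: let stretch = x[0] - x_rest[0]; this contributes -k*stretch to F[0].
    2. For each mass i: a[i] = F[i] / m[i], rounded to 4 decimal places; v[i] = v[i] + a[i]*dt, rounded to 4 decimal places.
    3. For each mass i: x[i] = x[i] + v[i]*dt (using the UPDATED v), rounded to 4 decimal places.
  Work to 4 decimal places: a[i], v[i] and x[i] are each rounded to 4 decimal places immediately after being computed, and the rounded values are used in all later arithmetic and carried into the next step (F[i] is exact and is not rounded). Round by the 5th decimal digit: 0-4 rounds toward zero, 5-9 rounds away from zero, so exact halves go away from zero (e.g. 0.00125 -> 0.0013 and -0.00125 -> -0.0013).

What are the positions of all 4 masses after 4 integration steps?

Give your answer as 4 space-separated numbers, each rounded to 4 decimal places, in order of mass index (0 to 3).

Answer: 2.6250 7.0938 6.8750 12.8125

Derivation:
Step 0: x=[2.0000 8.0000 8.0000 11.0000] v=[0.0000 0.0000 0.0000 0.0000]
Step 1: x=[3.0000 5.0000 9.5000 11.0000] v=[2.0000 -6.0000 3.0000 0.0000]
Step 2: x=[3.7500 3.2500 9.5000 11.7500] v=[1.5000 -3.5000 0.0000 1.5000]
Step 3: x=[3.4375 4.8750 7.5000 12.8750] v=[-0.6250 3.2500 -4.0000 2.2500]
Step 4: x=[2.6250 7.0938 6.8750 12.8125] v=[-1.6250 4.4375 -1.2500 -0.1250]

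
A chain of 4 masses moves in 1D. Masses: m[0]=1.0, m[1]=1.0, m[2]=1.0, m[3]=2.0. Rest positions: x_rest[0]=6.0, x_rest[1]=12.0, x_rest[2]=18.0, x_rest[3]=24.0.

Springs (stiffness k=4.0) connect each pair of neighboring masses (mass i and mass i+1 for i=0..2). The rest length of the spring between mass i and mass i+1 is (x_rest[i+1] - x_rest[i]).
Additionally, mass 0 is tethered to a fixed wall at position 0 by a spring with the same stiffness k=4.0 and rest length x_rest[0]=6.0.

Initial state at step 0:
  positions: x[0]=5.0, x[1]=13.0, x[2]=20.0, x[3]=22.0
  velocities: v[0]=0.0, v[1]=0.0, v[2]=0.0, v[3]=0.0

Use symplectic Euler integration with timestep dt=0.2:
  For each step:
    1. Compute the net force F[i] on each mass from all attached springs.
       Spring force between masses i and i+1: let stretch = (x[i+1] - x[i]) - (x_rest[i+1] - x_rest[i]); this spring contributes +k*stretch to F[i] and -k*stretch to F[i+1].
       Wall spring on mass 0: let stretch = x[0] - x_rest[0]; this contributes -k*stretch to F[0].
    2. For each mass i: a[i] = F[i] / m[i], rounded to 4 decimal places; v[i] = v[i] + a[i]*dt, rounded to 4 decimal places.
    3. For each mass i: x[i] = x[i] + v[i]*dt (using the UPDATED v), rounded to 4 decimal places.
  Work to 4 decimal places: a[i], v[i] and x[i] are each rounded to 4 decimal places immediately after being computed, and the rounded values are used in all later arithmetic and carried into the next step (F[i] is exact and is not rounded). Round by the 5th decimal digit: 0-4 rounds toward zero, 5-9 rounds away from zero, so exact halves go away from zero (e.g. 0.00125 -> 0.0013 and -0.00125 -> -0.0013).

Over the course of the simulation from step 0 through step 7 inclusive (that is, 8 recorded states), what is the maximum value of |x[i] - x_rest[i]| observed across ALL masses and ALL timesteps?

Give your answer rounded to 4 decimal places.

Answer: 2.7182

Derivation:
Step 0: x=[5.0000 13.0000 20.0000 22.0000] v=[0.0000 0.0000 0.0000 0.0000]
Step 1: x=[5.4800 12.8400 19.2000 22.3200] v=[2.4000 -0.8000 -4.0000 1.6000]
Step 2: x=[6.2608 12.5200 17.8816 22.8704] v=[3.9040 -1.6000 -6.5920 2.7520]
Step 3: x=[7.0413 12.0564 16.5036 23.5017] v=[3.9027 -2.3181 -6.8902 3.1565]
Step 4: x=[7.4976 11.5019 15.5337 24.0532] v=[2.2817 -2.7724 -4.8495 2.7573]
Step 5: x=[7.3950 10.9518 15.2818 24.4031] v=[-0.5129 -2.7504 -1.2593 1.7495]
Step 6: x=[6.6783 10.5254 15.7965 24.5033] v=[-3.5835 -2.1318 2.5737 0.5010]
Step 7: x=[5.5086 10.3269 16.8610 24.3870] v=[-5.8485 -0.9926 5.3223 -0.5817]
Max displacement = 2.7182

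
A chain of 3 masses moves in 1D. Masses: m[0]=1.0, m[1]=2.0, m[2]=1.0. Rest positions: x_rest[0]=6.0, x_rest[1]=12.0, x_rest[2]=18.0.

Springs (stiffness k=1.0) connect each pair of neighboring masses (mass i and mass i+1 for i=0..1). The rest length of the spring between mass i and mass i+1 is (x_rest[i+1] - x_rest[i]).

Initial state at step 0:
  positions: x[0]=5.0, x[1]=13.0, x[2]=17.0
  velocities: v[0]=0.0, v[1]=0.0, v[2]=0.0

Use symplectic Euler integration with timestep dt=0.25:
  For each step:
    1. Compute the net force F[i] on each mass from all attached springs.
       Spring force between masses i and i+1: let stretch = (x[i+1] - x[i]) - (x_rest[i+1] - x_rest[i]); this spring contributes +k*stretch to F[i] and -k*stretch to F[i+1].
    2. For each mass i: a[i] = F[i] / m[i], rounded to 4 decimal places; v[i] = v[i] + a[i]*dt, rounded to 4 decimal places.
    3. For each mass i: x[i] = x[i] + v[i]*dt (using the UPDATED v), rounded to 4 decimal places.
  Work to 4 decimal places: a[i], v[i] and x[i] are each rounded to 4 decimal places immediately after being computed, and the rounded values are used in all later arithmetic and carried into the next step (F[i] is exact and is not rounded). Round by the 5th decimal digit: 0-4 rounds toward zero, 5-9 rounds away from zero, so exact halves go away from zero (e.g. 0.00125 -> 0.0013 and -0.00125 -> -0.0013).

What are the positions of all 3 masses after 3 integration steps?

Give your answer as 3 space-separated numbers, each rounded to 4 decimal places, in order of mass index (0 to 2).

Step 0: x=[5.0000 13.0000 17.0000] v=[0.0000 0.0000 0.0000]
Step 1: x=[5.1250 12.8750 17.1250] v=[0.5000 -0.5000 0.5000]
Step 2: x=[5.3594 12.6406 17.3594] v=[0.9375 -0.9375 0.9375]
Step 3: x=[5.6739 12.3262 17.6739] v=[1.2578 -1.2578 1.2578]

Answer: 5.6739 12.3262 17.6739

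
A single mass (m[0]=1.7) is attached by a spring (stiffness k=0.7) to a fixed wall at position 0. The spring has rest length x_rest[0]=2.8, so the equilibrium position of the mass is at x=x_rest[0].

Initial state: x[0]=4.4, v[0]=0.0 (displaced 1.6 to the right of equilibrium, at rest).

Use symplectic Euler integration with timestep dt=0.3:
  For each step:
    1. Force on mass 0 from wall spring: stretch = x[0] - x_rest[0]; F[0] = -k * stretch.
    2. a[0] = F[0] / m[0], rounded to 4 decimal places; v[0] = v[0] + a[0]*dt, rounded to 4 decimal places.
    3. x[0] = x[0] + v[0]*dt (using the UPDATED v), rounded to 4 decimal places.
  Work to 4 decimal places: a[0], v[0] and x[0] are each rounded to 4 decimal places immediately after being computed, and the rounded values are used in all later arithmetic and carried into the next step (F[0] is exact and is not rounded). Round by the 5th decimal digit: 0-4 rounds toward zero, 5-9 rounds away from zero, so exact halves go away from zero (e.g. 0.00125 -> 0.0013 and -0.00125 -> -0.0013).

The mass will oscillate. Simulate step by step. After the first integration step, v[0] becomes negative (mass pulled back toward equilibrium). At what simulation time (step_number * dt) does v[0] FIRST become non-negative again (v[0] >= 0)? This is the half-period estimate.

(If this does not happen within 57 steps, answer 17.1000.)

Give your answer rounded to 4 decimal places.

Step 0: x=[4.4000] v=[0.0000]
Step 1: x=[4.3407] v=[-0.1976]
Step 2: x=[4.2243] v=[-0.3879]
Step 3: x=[4.0551] v=[-0.5639]
Step 4: x=[3.8394] v=[-0.7189]
Step 5: x=[3.5852] v=[-0.8473]
Step 6: x=[3.3019] v=[-0.9443]
Step 7: x=[3.0000] v=[-1.0063]
Step 8: x=[2.6907] v=[-1.0310]
Step 9: x=[2.3855] v=[-1.0175]
Step 10: x=[2.0956] v=[-0.9663]
Step 11: x=[1.8318] v=[-0.8793]
Step 12: x=[1.6039] v=[-0.7597]
Step 13: x=[1.4203] v=[-0.6120]
Step 14: x=[1.2878] v=[-0.4416]
Step 15: x=[1.2114] v=[-0.2548]
Step 16: x=[1.1938] v=[-0.0586]
Step 17: x=[1.2357] v=[0.1398]
First v>=0 after going negative at step 17, time=5.1000

Answer: 5.1000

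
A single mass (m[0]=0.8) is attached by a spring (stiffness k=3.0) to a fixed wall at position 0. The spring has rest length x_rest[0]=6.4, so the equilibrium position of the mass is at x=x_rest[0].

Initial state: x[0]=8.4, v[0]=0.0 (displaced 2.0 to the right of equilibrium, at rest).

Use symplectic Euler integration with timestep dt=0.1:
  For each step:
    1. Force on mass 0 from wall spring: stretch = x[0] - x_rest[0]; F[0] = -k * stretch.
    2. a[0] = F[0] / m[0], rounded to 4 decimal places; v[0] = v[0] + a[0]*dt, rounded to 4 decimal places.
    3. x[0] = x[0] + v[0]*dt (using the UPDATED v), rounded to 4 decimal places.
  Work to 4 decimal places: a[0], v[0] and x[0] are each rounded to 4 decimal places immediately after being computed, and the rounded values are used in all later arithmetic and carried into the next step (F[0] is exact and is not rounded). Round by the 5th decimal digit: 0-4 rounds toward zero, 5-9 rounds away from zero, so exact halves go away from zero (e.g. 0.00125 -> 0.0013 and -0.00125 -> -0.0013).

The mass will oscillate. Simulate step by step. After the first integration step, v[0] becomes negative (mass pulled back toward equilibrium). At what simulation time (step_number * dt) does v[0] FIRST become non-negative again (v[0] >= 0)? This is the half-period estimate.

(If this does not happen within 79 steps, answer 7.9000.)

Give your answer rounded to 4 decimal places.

Step 0: x=[8.4000] v=[0.0000]
Step 1: x=[8.3250] v=[-0.7500]
Step 2: x=[8.1778] v=[-1.4719]
Step 3: x=[7.9639] v=[-2.1386]
Step 4: x=[7.6914] v=[-2.7251]
Step 5: x=[7.3705] v=[-3.2094]
Step 6: x=[7.0132] v=[-3.5733]
Step 7: x=[6.6329] v=[-3.8033]
Step 8: x=[6.2438] v=[-3.8906]
Step 9: x=[5.8606] v=[-3.8320]
Step 10: x=[5.4976] v=[-3.6297]
Step 11: x=[5.1685] v=[-3.2913]
Step 12: x=[4.8856] v=[-2.8295]
Step 13: x=[4.6594] v=[-2.2616]
Step 14: x=[4.4985] v=[-1.6089]
Step 15: x=[4.4089] v=[-0.8958]
Step 16: x=[4.3940] v=[-0.1491]
Step 17: x=[4.4543] v=[0.6032]
First v>=0 after going negative at step 17, time=1.7000

Answer: 1.7000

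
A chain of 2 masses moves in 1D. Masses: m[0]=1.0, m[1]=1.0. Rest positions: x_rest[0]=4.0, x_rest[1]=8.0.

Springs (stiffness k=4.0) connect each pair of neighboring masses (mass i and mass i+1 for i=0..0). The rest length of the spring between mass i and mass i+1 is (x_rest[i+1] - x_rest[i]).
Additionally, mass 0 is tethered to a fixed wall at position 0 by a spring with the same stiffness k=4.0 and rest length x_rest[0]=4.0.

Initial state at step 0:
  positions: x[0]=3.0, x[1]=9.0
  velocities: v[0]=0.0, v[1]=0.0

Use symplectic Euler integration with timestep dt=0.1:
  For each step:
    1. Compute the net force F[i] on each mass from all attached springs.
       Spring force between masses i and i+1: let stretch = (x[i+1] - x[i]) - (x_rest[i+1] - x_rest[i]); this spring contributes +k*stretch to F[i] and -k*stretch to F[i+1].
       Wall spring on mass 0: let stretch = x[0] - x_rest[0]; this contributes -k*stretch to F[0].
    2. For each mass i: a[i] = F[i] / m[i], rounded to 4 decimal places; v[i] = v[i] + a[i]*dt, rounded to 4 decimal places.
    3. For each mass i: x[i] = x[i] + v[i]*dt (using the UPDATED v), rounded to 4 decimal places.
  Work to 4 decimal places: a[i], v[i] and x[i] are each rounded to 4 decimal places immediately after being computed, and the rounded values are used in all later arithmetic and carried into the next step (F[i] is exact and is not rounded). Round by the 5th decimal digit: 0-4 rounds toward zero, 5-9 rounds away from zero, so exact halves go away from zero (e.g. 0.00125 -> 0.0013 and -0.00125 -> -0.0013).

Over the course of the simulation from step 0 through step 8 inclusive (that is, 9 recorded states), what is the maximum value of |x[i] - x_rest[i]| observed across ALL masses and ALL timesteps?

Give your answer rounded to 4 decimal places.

Answer: 1.1874

Derivation:
Step 0: x=[3.0000 9.0000] v=[0.0000 0.0000]
Step 1: x=[3.1200 8.9200] v=[1.2000 -0.8000]
Step 2: x=[3.3472 8.7680] v=[2.2720 -1.5200]
Step 3: x=[3.6573 8.5592] v=[3.1014 -2.0883]
Step 4: x=[4.0172 8.3143] v=[3.5992 -2.4491]
Step 5: x=[4.3883 8.0575] v=[3.7112 -2.5679]
Step 6: x=[4.7307 7.8139] v=[3.4236 -2.4356]
Step 7: x=[5.0072 7.6070] v=[2.7646 -2.0689]
Step 8: x=[5.1874 7.4561] v=[1.8016 -1.5088]
Max displacement = 1.1874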